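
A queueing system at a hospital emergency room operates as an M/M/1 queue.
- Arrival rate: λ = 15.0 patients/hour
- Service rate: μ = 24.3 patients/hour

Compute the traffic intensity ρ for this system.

Server utilization: ρ = λ/μ
ρ = 15.0/24.3 = 0.6173
The server is busy 61.73% of the time.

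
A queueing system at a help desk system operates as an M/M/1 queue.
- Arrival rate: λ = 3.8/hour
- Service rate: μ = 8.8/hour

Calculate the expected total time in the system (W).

First, compute utilization: ρ = λ/μ = 3.8/8.8 = 0.4318
For M/M/1: W = 1/(μ-λ)
W = 1/(8.8-3.8) = 1/5.00
W = 0.2000 hours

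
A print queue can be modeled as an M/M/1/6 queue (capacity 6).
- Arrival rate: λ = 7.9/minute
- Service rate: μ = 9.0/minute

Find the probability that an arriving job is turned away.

ρ = λ/μ = 7.9/9.0 = 0.87778
P₀ = (1-ρ)/(1-ρ^(K+1)) = (1-0.87778)/(1-0.87778^7) = 0.1222/0.5985 = 0.2042
P_K = P₀×ρ^K = 0.20422 × 0.87778^6 = 0.20422 × 0.45742 = 0.09341
Blocking probability = 9.34%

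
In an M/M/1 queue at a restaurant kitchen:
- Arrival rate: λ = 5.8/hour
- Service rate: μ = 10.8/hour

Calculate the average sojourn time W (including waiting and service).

First, compute utilization: ρ = λ/μ = 5.8/10.8 = 0.5370
For M/M/1: W = 1/(μ-λ)
W = 1/(10.8-5.8) = 1/5.00
W = 0.2000 hours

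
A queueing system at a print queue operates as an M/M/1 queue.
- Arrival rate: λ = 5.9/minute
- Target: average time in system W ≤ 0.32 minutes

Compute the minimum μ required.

For M/M/1: W = 1/(μ-λ)
Need W ≤ 0.32, so 1/(μ-λ) ≤ 0.32
μ - λ ≥ 1/0.32 = 3.1250
μ ≥ 5.9 + 3.1250 = 9.0250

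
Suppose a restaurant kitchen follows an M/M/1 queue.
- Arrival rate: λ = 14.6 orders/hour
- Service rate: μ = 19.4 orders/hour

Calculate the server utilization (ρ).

Server utilization: ρ = λ/μ
ρ = 14.6/19.4 = 0.7526
The server is busy 75.26% of the time.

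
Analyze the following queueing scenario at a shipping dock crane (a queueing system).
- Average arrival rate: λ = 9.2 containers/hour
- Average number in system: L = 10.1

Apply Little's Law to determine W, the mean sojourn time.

Little's Law: L = λW, so W = L/λ
W = 10.1/9.2 = 1.0978 hours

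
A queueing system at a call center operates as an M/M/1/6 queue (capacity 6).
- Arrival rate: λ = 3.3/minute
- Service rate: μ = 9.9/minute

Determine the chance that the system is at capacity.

ρ = λ/μ = 3.3/9.9 = 0.33333
P₀ = (1-ρ)/(1-ρ^(K+1)) = (1-0.33333)/(1-0.33333^7) = 0.6667/0.9995 = 0.6670
P_K = P₀×ρ^K = 0.66697 × 0.33333^6 = 0.66697 × 0.0013717 = 0.0009149
Blocking probability = 0.09149%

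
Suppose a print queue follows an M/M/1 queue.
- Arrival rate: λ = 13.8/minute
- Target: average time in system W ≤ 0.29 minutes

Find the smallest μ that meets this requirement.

For M/M/1: W = 1/(μ-λ)
Need W ≤ 0.29, so 1/(μ-λ) ≤ 0.29
μ - λ ≥ 1/0.29 = 3.4483
μ ≥ 13.8 + 3.4483 = 17.2483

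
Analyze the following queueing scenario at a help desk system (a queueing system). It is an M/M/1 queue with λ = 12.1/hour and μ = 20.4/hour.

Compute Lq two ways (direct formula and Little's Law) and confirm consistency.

Method 1 (direct): Lq = λ²/(μ(μ-λ)) = 146.41/(20.4 × 8.30) = 0.8647

Method 2 (Little's Law):
W = 1/(μ-λ) = 1/8.30 = 0.12048
Wq = W - 1/μ = 0.12048 - 0.049020 = 0.07146
Lq = λWq = 12.1 × 0.07146 = 0.8647 ✔ (matches Method 1)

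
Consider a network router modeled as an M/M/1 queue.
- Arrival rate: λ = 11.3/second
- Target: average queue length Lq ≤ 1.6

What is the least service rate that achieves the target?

For M/M/1: Lq = λ²/(μ(μ-λ))
Need Lq ≤ 1.6, i.e. μ(μ-λ) ≥ λ²/1.6
μ² - 11.3μ - 127.69/1.6 ≥ 0  →  μ² - 11.3μ - 79.80625 ≥ 0
Quadratic formula (positive root): μ = [λ + √(λ² + 4×79.80625)]/2
Discriminant: 127.69 + 4×79.80625 = 446.9150, √446.9150 = 21.1404
μ ≥ (11.3 + 21.1404)/2 = 16.2202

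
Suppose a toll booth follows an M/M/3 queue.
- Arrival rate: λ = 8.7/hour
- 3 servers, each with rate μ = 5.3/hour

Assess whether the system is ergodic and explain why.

Stability requires ρ = λ/(cμ) < 1
ρ = 8.7/(3 × 5.3) = 8.7/15.90 = 0.5472
Since 0.5472 < 1, the system is STABLE.
The servers are busy 54.72% of the time.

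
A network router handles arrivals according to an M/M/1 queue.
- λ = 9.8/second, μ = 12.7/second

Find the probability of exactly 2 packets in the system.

ρ = λ/μ = 9.8/12.7 = 0.7717
P(n) = (1-ρ)ρⁿ
P(2) = (1-0.7717) × 0.7717^2
P(2) = 0.2283 × 0.5955
P(2) = 0.1360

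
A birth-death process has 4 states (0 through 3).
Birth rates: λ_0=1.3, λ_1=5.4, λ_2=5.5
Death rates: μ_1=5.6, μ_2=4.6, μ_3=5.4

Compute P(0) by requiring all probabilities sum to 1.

Ratios P(n)/P(0) = (λ₀···λₙ₋₁)/(μ₁···μₙ):
P(1)/P(0) = (1.3)/(5.6) = 0.2321
P(2)/P(0) = (1.3×5.4)/(5.6×4.6) = 0.2725
P(3)/P(0) = (1.3×5.4×5.5)/(5.6×4.6×5.4) = 0.2776

Normalization: ∑ P(n) = 1
P(0) × (1.0000 + 0.2321 + 0.2725 + 0.2776) = 1
P(0) × 1.7822 = 1
P(0) = 1/1.7822 = 0.5611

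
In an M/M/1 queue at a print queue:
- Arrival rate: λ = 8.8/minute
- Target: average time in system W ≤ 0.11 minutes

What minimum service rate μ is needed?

For M/M/1: W = 1/(μ-λ)
Need W ≤ 0.11, so 1/(μ-λ) ≤ 0.11
μ - λ ≥ 1/0.11 = 9.0909
μ ≥ 8.8 + 9.0909 = 17.8909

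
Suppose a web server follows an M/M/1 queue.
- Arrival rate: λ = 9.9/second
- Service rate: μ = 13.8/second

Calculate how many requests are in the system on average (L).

ρ = λ/μ = 9.9/13.8 = 0.7174
For M/M/1: L = λ/(μ-λ)
L = 9.9/(13.8-9.9) = 9.9/3.90
L = 2.5385 requests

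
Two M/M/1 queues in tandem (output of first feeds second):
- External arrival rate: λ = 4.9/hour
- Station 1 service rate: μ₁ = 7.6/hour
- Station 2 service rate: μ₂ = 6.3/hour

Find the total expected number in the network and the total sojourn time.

By Jackson's theorem, each station behaves as independent M/M/1.
Station 1: ρ₁ = 4.9/7.6 = 0.6447, L₁ = ρ₁/(1-ρ₁) = λ/(μ₁-λ) = 4.9/2.70 = 1.8148
Station 2: ρ₂ = 4.9/6.3 = 0.7778, L₂ = ρ₂/(1-ρ₂) = λ/(μ₂-λ) = 4.9/1.40 = 3.5000
Total: L = L₁ + L₂ = 1.8148 + 3.5000 = 5.3148
W = L/λ = 5.3148/4.9 = 1.0847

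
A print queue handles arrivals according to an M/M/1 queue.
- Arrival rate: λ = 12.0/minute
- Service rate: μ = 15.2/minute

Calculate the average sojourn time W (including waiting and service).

First, compute utilization: ρ = λ/μ = 12.0/15.2 = 0.7895
For M/M/1: W = 1/(μ-λ)
W = 1/(15.2-12.0) = 1/3.20
W = 0.3125 minutes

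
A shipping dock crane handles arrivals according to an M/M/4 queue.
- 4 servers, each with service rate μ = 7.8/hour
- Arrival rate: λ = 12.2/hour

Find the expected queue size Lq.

Traffic intensity: ρ = λ/(cμ) = 12.2/(4×7.8) = 0.3910
Since ρ = 0.3910 < 1, system is stable.
Offered load a = λ/μ = cρ = 12.2/7.8 = 1.5641
P₀ = [ Σₙ₌₀^3 aⁿ/n! + a^4/(4!(1-ρ)) ]⁻¹
Σ = a^0/0! + a^1/1! + a^2/2! + a^3/3! = 1.00000 + 1.56410 + 1.22321 + 0.637741 = 4.4251
a^4/(4!(1-ρ)) = 5.9850/(24 × 0.6090) = 0.4095
P₀ = 1/(4.4251 + 0.4095) = 0.2068
Lq = P₀·a^4·ρ / (4!(1-ρ)²) = 0.20684 × 5.9850 × 0.39103 / (24 × 0.37085) = 0.05439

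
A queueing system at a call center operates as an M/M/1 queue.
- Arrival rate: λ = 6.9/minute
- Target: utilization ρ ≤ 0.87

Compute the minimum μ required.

ρ = λ/μ, so μ = λ/ρ
μ ≥ 6.9/0.87 = 7.9310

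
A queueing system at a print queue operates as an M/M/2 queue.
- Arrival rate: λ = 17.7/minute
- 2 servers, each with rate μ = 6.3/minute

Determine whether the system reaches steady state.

Stability requires ρ = λ/(cμ) < 1
ρ = 17.7/(2 × 6.3) = 17.7/12.60 = 1.4048
Since 1.4048 ≥ 1, the system is UNSTABLE.
Need c > λ/μ = 17.7/6.3 = 2.81.
Minimum servers needed: c = 3.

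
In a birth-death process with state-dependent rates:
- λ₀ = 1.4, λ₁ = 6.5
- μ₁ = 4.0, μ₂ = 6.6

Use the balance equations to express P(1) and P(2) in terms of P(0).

Balance equations:
State 0: λ₀P₀ = μ₁P₁ → P₁ = (λ₀/μ₁)P₀ = (1.4/4.0)P₀ = 0.3500P₀
State 1: P₂ = (λ₀λ₁)/(μ₁μ₂)P₀ = (1.4×6.5)/(4.0×6.6)P₀ = 0.3447P₀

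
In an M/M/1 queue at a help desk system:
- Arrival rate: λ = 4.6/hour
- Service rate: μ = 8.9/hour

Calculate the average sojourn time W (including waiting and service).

First, compute utilization: ρ = λ/μ = 4.6/8.9 = 0.5169
For M/M/1: W = 1/(μ-λ)
W = 1/(8.9-4.6) = 1/4.30
W = 0.2326 hours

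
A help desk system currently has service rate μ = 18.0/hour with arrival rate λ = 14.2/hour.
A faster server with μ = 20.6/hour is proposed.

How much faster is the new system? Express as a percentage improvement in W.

System 1: ρ₁ = 14.2/18.0 = 0.7889, W₁ = 1/(18.0-14.2) = 0.26316
System 2: ρ₂ = 14.2/20.6 = 0.6893, W₂ = 1/(20.6-14.2) = 0.15625
Improvement: (W₁-W₂)/W₁ = (0.26316-0.15625)/0.26316 = 40.63%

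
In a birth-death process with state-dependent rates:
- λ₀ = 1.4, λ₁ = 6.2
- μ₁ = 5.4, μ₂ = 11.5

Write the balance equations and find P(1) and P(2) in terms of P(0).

Balance equations:
State 0: λ₀P₀ = μ₁P₁ → P₁ = (λ₀/μ₁)P₀ = (1.4/5.4)P₀ = 0.2593P₀
State 1: P₂ = (λ₀λ₁)/(μ₁μ₂)P₀ = (1.4×6.2)/(5.4×11.5)P₀ = 0.1398P₀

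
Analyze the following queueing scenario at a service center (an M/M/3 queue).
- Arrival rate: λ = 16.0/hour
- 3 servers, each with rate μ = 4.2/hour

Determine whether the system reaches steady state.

Stability requires ρ = λ/(cμ) < 1
ρ = 16.0/(3 × 4.2) = 16.0/12.60 = 1.2698
Since 1.2698 ≥ 1, the system is UNSTABLE.
Need c > λ/μ = 16.0/4.2 = 3.81.
Minimum servers needed: c = 4.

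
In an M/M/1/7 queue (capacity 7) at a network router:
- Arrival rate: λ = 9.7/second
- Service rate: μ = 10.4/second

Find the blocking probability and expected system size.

ρ = λ/μ = 9.7/10.4 = 0.9327
P₀ = (1-ρ)/(1-ρ^(K+1)) = (1-0.9327)/(1-0.9327^8) = 0.06730/0.4273 = 0.1575
P_K = P₀×ρ^K = 0.15750 × 0.9327^7 = 0.15750 × 0.61404 = 0.09671
Blocking probability P_7 = 0.09671 (9.67%)
L = ρ[1 - (K+1)ρ^K + Kρ^(K+1)] / [(1-ρ)(1-ρ^(K+1))]
L = 0.9327 × (1 - 8×0.6140360 + 7×0.5727114) / ((1 - 0.9327) × (1 - 0.5727114)) = 3.1361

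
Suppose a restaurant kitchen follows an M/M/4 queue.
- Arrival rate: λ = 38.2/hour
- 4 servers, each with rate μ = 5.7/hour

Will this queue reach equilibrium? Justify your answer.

Stability requires ρ = λ/(cμ) < 1
ρ = 38.2/(4 × 5.7) = 38.2/22.80 = 1.6754
Since 1.6754 ≥ 1, the system is UNSTABLE.
Need c > λ/μ = 38.2/5.7 = 6.70.
Minimum servers needed: c = 7.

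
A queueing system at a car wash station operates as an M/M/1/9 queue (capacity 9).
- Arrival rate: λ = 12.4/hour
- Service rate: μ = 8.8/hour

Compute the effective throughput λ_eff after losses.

ρ = λ/μ = 12.4/8.8 = 1.4091
P₀ = (1-ρ)/(1-ρ^(K+1)) = (1-1.4091)/(1-1.4091^10) = -0.4091/-29.8616 = 0.01370
P_K = P₀×ρ^K = 0.0136999 × 1.4091^9 = 0.0136999 × 21.9016 = 0.3000
λ_eff = λ(1-P_K) = 12.4 × (1 - 0.30005) = 12.4 × 0.69995 = 8.6794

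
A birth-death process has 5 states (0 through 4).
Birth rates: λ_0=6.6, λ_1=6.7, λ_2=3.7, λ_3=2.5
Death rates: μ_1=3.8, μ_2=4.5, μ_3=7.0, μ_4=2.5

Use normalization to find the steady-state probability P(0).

Ratios P(n)/P(0) = (λ₀···λₙ₋₁)/(μ₁···μₙ):
P(1)/P(0) = (6.6)/(3.8) = 1.73684
P(2)/P(0) = (6.6×6.7)/(3.8×4.5) = 2.58596
P(3)/P(0) = (6.6×6.7×3.7)/(3.8×4.5×7.0) = 1.36687
P(4)/P(0) = (6.6×6.7×3.7×2.5)/(3.8×4.5×7.0×2.5) = 1.36687

Normalization: ∑ P(n) = 1
P(0) × (1.00000 + 1.73684 + 2.58596 + 1.36687 + 1.36687) = 1
P(0) × 8.0565 = 1
P(0) = 1/8.0565 = 0.1241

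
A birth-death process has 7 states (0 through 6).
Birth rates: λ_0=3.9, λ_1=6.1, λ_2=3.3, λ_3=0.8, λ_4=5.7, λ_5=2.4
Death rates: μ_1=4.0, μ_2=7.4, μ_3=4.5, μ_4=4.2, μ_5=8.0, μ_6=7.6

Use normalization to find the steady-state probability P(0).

Ratios P(n)/P(0) = (λ₀···λₙ₋₁)/(μ₁···μₙ):
P(1)/P(0) = (3.9)/(4.0) = 0.9750
P(2)/P(0) = (3.9×6.1)/(4.0×7.4) = 0.8037
P(3)/P(0) = (3.9×6.1×3.3)/(4.0×7.4×4.5) = 0.5894
P(4)/P(0) = (3.9×6.1×3.3×0.8)/(4.0×7.4×4.5×4.2) = 0.1123
P(5)/P(0) = (3.9×6.1×3.3×0.8×5.7)/(4.0×7.4×4.5×4.2×8.0) = 0.07999
P(6)/P(0) = (3.9×6.1×3.3×0.8×5.7×2.4)/(4.0×7.4×4.5×4.2×8.0×7.6) = 0.02526

Normalization: ∑ P(n) = 1
P(0) × (1.0000 + 0.9750 + 0.8037 + 0.5894 + 0.1123 + 0.07999 + 0.02526) = 1
P(0) × 3.5856 = 1
P(0) = 1/3.5856 = 0.2789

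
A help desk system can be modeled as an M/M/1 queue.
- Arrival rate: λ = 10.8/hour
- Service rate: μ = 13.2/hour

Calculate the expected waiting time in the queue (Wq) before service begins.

First, compute utilization: ρ = λ/μ = 10.8/13.2 = 0.8182
For M/M/1: Wq = λ/(μ(μ-λ))
Wq = 10.8/(13.2 × (13.2-10.8))
Wq = 10.8/(13.2 × 2.40)
Wq = 0.3409 hours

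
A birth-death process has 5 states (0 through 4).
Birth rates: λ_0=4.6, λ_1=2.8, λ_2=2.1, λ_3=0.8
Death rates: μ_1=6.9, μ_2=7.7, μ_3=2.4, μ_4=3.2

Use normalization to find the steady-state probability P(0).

Ratios P(n)/P(0) = (λ₀···λₙ₋₁)/(μ₁···μₙ):
P(1)/P(0) = (4.6)/(6.9) = 0.6667
P(2)/P(0) = (4.6×2.8)/(6.9×7.7) = 0.2424
P(3)/P(0) = (4.6×2.8×2.1)/(6.9×7.7×2.4) = 0.2121
P(4)/P(0) = (4.6×2.8×2.1×0.8)/(6.9×7.7×2.4×3.2) = 0.05303

Normalization: ∑ P(n) = 1
P(0) × (1.0000 + 0.6667 + 0.2424 + 0.2121 + 0.05303) = 1
P(0) × 2.1742 = 1
P(0) = 1/2.1742 = 0.4599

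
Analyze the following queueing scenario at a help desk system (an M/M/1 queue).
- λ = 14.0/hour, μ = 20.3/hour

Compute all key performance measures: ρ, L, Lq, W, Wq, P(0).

Step 1: ρ = λ/μ = 14.0/20.3 = 0.6897
Step 2: L = λ/(μ-λ) = 14.0/6.30 = 2.2222
Step 3: Lq = λ²/(μ(μ-λ)) = 196.00/(20.3×6.30) = 1.5326
Step 4: W = 1/(μ-λ) = 1/6.30 = 0.15873
Step 5: Wq = λ/(μ(μ-λ)) = 14.0/(20.3×6.30) = 0.1095
Step 6: P(0) = 1-ρ = 0.3103
Verify: L = λW = 14.0×0.15873 = 2.2222 ✔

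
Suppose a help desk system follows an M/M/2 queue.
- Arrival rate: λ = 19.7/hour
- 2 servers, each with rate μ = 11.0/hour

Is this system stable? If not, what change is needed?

Stability requires ρ = λ/(cμ) < 1
ρ = 19.7/(2 × 11.0) = 19.7/22.00 = 0.8955
Since 0.8955 < 1, the system is STABLE.
The servers are busy 89.55% of the time.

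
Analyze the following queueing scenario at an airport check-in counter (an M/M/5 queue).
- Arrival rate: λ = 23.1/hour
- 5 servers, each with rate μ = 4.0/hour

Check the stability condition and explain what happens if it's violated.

Stability requires ρ = λ/(cμ) < 1
ρ = 23.1/(5 × 4.0) = 23.1/20.00 = 1.1550
Since 1.1550 ≥ 1, the system is UNSTABLE.
Need c > λ/μ = 23.1/4.0 = 5.78.
Minimum servers needed: c = 6.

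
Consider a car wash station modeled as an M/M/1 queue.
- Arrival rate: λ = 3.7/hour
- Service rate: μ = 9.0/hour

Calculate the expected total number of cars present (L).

ρ = λ/μ = 3.7/9.0 = 0.4111
For M/M/1: L = λ/(μ-λ)
L = 3.7/(9.0-3.7) = 3.7/5.30
L = 0.6981 cars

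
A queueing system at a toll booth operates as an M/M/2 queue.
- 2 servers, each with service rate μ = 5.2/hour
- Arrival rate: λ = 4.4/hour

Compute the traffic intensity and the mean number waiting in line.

Traffic intensity: ρ = λ/(cμ) = 4.4/(2×5.2) = 0.4231
Since ρ = 0.4231 < 1, system is stable.
Offered load a = λ/μ = cρ = 4.4/5.2 = 0.8462
P₀ = [ Σₙ₌₀^1 aⁿ/n! + a^2/(2!(1-ρ)) ]⁻¹
Σ = a^0/0! + a^1/1! = 1.0000 + 0.8462 = 1.8462
a^2/(2!(1-ρ)) = 0.71598/(2 × 0.57692) = 0.6205
P₀ = 1/(1.8462 + 0.6205) = 0.4054
Lq = P₀·a^2·ρ / (2!(1-ρ)²) = 0.4054 × 0.7160 × 0.4231 / (2 × 0.3328) = 0.1845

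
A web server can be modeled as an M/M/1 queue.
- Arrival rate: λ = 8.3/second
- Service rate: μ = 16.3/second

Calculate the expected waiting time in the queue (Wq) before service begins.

First, compute utilization: ρ = λ/μ = 8.3/16.3 = 0.5092
For M/M/1: Wq = λ/(μ(μ-λ))
Wq = 8.3/(16.3 × (16.3-8.3))
Wq = 8.3/(16.3 × 8.00)
Wq = 0.06365 seconds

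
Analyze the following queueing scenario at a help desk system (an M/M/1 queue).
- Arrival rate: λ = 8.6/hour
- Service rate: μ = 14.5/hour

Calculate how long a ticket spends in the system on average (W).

First, compute utilization: ρ = λ/μ = 8.6/14.5 = 0.5931
For M/M/1: W = 1/(μ-λ)
W = 1/(14.5-8.6) = 1/5.90
W = 0.1695 hours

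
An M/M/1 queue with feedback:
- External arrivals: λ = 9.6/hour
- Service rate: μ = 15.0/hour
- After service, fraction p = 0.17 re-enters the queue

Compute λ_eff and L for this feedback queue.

Effective arrival rate: λ_eff = λ/(1-p) = 9.6/(1-0.17) = 9.6/0.83 = 11.566265
ρ = λ_eff/μ = 11.566265/15.0 = 0.771084
L = ρ/(1-ρ) = 0.771084/(1-0.771084) = 3.3684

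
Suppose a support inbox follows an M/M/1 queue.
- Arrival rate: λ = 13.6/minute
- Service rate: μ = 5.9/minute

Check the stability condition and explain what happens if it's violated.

Stability requires ρ = λ/(cμ) < 1
ρ = 13.6/(1 × 5.9) = 13.6/5.90 = 2.3051
Since 2.3051 ≥ 1, the system is UNSTABLE.
Queue grows without bound. Need μ > λ = 13.6.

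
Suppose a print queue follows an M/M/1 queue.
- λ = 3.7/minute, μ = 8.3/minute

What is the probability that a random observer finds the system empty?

ρ = λ/μ = 3.7/8.3 = 0.4458
P(0) = 1 - ρ = 1 - 0.4458 = 0.5542
The server is idle 55.42% of the time.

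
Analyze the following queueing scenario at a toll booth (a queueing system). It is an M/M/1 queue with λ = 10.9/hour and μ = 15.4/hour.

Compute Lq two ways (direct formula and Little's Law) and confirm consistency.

Method 1 (direct): Lq = λ²/(μ(μ-λ)) = 118.81/(15.4 × 4.50) = 1.7144

Method 2 (Little's Law):
W = 1/(μ-λ) = 1/4.50 = 0.222222
Wq = W - 1/μ = 0.222222 - 0.0649351 = 0.157287
Lq = λWq = 10.9 × 0.157287 = 1.7144 ✔ (matches Method 1)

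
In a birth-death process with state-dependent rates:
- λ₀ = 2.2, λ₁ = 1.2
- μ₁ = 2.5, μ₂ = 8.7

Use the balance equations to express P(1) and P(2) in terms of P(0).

Balance equations:
State 0: λ₀P₀ = μ₁P₁ → P₁ = (λ₀/μ₁)P₀ = (2.2/2.5)P₀ = 0.8800P₀
State 1: P₂ = (λ₀λ₁)/(μ₁μ₂)P₀ = (2.2×1.2)/(2.5×8.7)P₀ = 0.1214P₀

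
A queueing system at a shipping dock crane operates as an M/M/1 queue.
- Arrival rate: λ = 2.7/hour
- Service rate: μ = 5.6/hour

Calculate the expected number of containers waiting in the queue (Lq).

ρ = λ/μ = 2.7/5.6 = 0.4821
For M/M/1: Lq = λ²/(μ(μ-λ))
Lq = 7.29/(5.6 × 2.90)
Lq = 0.4489 containers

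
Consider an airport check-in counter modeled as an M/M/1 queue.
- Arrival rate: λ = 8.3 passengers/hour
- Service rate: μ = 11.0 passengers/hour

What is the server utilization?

Server utilization: ρ = λ/μ
ρ = 8.3/11.0 = 0.7545
The server is busy 75.45% of the time.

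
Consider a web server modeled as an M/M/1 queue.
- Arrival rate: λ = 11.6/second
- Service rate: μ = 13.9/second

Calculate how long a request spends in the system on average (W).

First, compute utilization: ρ = λ/μ = 11.6/13.9 = 0.8345
For M/M/1: W = 1/(μ-λ)
W = 1/(13.9-11.6) = 1/2.30
W = 0.4348 seconds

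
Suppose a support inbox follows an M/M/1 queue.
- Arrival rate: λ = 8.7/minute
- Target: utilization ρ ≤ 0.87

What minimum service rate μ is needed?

ρ = λ/μ, so μ = λ/ρ
μ ≥ 8.7/0.87 = 10.0000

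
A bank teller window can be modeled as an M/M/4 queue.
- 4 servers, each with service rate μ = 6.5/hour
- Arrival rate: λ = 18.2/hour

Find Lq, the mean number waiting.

Traffic intensity: ρ = λ/(cμ) = 18.2/(4×6.5) = 0.7000
Since ρ = 0.7000 < 1, system is stable.
Offered load a = λ/μ = cρ = 18.2/6.5 = 2.8000
P₀ = [ Σₙ₌₀^3 aⁿ/n! + a^4/(4!(1-ρ)) ]⁻¹
Σ = a^0/0! + a^1/1! + a^2/2! + a^3/3! = 1.0000 + 2.8000 + 3.9200 + 3.6587 = 11.3787
a^4/(4!(1-ρ)) = 61.4656/(24 × 0.3000) = 8.5369
P₀ = 1/(11.3787 + 8.5369) = 0.05021
Lq = P₀·a^4·ρ / (4!(1-ρ)²) = 0.05021 × 61.4656 × 0.7000 / (24 × 0.09000) = 1.0002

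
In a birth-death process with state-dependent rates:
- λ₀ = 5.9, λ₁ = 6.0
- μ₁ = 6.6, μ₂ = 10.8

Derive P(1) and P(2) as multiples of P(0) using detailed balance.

Balance equations:
State 0: λ₀P₀ = μ₁P₁ → P₁ = (λ₀/μ₁)P₀ = (5.9/6.6)P₀ = 0.8939P₀
State 1: P₂ = (λ₀λ₁)/(μ₁μ₂)P₀ = (5.9×6.0)/(6.6×10.8)P₀ = 0.4966P₀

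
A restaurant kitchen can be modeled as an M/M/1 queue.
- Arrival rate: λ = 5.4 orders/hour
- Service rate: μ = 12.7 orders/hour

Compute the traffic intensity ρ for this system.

Server utilization: ρ = λ/μ
ρ = 5.4/12.7 = 0.4252
The server is busy 42.52% of the time.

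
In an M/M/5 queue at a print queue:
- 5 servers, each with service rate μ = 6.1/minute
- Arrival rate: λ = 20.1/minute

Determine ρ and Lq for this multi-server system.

Traffic intensity: ρ = λ/(cμ) = 20.1/(5×6.1) = 0.6590
Since ρ = 0.6590 < 1, system is stable.
Offered load a = λ/μ = cρ = 20.1/6.1 = 3.2951
P₀ = [ Σₙ₌₀^4 aⁿ/n! + a^5/(5!(1-ρ)) ]⁻¹
Σ = a^0/0! + a^1/1! + a^2/2! + a^3/3! + a^4/4! = 1.0000 + 3.2951 + 5.4288 + 5.9628 + 4.9119 = 20.5986
a^5/(5!(1-ρ)) = 388.4464/(120 × 0.340984) = 9.4933
P₀ = 1/(20.5986 + 9.4933) = 0.03323
Lq = P₀·a^5·ρ / (5!(1-ρ)²) = 0.033232 × 388.4464 × 0.65902 / (120 × 0.11627) = 0.6097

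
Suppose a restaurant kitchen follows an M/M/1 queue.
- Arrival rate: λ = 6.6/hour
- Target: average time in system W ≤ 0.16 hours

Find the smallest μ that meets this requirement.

For M/M/1: W = 1/(μ-λ)
Need W ≤ 0.16, so 1/(μ-λ) ≤ 0.16
μ - λ ≥ 1/0.16 = 6.2500
μ ≥ 6.6 + 6.2500 = 12.8500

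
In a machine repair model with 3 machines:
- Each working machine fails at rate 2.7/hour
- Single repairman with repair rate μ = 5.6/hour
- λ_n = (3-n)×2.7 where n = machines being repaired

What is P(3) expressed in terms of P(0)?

P(3)/P(0) = ∏_{i=0}^{3-1} λ_i/μ_{i+1}
= (3-0)×2.7/5.6 × (3-1)×2.7/5.6 × (3-2)×2.7/5.6
= 0.6725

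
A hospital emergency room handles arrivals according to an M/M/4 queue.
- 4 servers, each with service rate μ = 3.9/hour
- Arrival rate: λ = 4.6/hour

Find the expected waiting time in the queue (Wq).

Traffic intensity: ρ = λ/(cμ) = 4.6/(4×3.9) = 0.2949
Since ρ = 0.2949 < 1, system is stable.
Offered load a = λ/μ = cρ = 4.6/3.9 = 1.1795
P₀ = [ Σₙ₌₀^3 aⁿ/n! + a^4/(4!(1-ρ)) ]⁻¹
Σ = a^0/0! + a^1/1! + a^2/2! + a^3/3! = 1.0000 + 1.1795 + 0.6956 + 0.2735 = 3.1486
a^4/(4!(1-ρ)) = 1.9354/(24 × 0.7051) = 0.1144
P₀ = 1/(3.1486 + 0.1144) = 0.3065
Lq = P₀·a^4·ρ / (4!(1-ρ)²) = 0.3065 × 1.9354 × 0.2949 / (24 × 0.4972) = 0.01466
Wq = Lq/λ = 0.014657/4.6 = 0.003186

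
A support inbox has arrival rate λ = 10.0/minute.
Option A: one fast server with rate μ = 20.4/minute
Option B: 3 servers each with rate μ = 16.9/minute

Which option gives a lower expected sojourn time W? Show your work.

Option A: single server μ = 20.4 (M/M/1)
  ρ_A = 10.0/20.4 = 0.4902
  W_A = 1/(μ-λ) = 1/(20.4-10.0) = 1/10.40 = 0.09615

Option B: 3 servers μ = 16.9 (M/M/3)
  ρ_B = λ/(cμ) = 10.0/(3×16.9) = 0.1972
  Offered load a = λ/μ = cρ = 10.0/16.9 = 0.5917
  P₀ = [ Σₙ₌₀^2 aⁿ/n! + a^3/(3!(1-ρ)) ]⁻¹
  Σ = a^0/0! + a^1/1! + a^2/2! = 1.0000 + 0.5917 + 0.1751 = 1.7668
  a^3/(3!(1-ρ)) = 0.20718/(6 × 0.80276) = 0.04301
  P₀ = 1/(1.7668 + 0.04301) = 0.5525
  Lq = P₀·a^3·ρ / (3!(1-ρ)²) = 0.55255 × 0.20718 × 0.19724 / (6 × 0.64443) = 0.005840
  Wq_B = Lq/λ = 0.0058395/10.0 = 0.00058395
  W_B = Wq_B + 1/μ = 0.00058395 + 0.059172 = 0.05976

Since W_B = 0.05976 < W_A = 0.09615, Option B (multiple servers) has the shorter time in system.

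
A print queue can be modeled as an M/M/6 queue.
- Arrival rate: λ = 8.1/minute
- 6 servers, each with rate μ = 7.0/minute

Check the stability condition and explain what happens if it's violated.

Stability requires ρ = λ/(cμ) < 1
ρ = 8.1/(6 × 7.0) = 8.1/42.00 = 0.1929
Since 0.1929 < 1, the system is STABLE.
The servers are busy 19.29% of the time.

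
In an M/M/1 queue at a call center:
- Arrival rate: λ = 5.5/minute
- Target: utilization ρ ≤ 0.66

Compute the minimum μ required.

ρ = λ/μ, so μ = λ/ρ
μ ≥ 5.5/0.66 = 8.3333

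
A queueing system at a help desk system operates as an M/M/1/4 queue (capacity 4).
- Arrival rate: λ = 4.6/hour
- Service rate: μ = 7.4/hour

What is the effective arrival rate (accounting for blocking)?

ρ = λ/μ = 4.6/7.4 = 0.62162
P₀ = (1-ρ)/(1-ρ^(K+1)) = (1-0.62162)/(1-0.62162^5) = 0.3784/0.9072 = 0.4171
P_K = P₀×ρ^K = 0.41709 × 0.62162^4 = 0.41709 × 0.14931 = 0.06228
λ_eff = λ(1-P_K) = 4.6 × (1 - 0.06228) = 4.6 × 0.93772 = 4.3135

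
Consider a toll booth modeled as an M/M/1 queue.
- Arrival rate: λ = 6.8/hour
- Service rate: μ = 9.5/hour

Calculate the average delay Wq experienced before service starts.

First, compute utilization: ρ = λ/μ = 6.8/9.5 = 0.7158
For M/M/1: Wq = λ/(μ(μ-λ))
Wq = 6.8/(9.5 × (9.5-6.8))
Wq = 6.8/(9.5 × 2.70)
Wq = 0.2651 hours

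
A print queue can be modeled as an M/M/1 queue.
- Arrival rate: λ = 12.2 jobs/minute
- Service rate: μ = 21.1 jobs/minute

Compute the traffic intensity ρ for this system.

Server utilization: ρ = λ/μ
ρ = 12.2/21.1 = 0.5782
The server is busy 57.82% of the time.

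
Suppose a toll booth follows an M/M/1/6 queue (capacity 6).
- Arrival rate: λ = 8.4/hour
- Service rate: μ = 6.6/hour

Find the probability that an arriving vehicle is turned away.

ρ = λ/μ = 8.4/6.6 = 1.27273
P₀ = (1-ρ)/(1-ρ^(K+1)) = (1-1.27273)/(1-1.27273^7) = -0.27273/-4.4095 = 0.06185
P_K = P₀×ρ^K = 0.06185 × 1.27273^6 = 0.06185 × 4.2503 = 0.2629
Blocking probability = 26.29%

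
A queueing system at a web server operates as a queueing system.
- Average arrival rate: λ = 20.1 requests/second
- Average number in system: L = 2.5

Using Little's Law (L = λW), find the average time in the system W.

Little's Law: L = λW, so W = L/λ
W = 2.5/20.1 = 0.1244 seconds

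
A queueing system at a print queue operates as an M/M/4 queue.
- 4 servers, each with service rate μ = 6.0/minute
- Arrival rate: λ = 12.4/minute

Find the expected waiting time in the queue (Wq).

Traffic intensity: ρ = λ/(cμ) = 12.4/(4×6.0) = 0.5167
Since ρ = 0.5167 < 1, system is stable.
Offered load a = λ/μ = cρ = 12.4/6.0 = 2.0667
P₀ = [ Σₙ₌₀^3 aⁿ/n! + a^4/(4!(1-ρ)) ]⁻¹
Σ = a^0/0! + a^1/1! + a^2/2! + a^3/3! = 1.00000 + 2.06667 + 2.13556 + 1.47116 = 6.6734
a^4/(4!(1-ρ)) = 18.2424/(24 × 0.48333) = 1.5726
P₀ = 1/(6.6734 + 1.5726) = 0.1213
Lq = P₀·a^4·ρ / (4!(1-ρ)²) = 0.1213 × 18.2424 × 0.5167 / (24 × 0.2336) = 0.2039
Wq = Lq/λ = 0.2039/12.4 = 0.01644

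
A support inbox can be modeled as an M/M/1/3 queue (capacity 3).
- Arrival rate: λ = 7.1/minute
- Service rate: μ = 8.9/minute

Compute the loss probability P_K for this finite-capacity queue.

ρ = λ/μ = 7.1/8.9 = 0.7978
P₀ = (1-ρ)/(1-ρ^(K+1)) = (1-0.7978)/(1-0.7978^4) = 0.2022/0.5949 = 0.3399
P_K = P₀×ρ^K = 0.3399 × 0.7978^3 = 0.3399 × 0.5078 = 0.1726
Blocking probability = 17.26%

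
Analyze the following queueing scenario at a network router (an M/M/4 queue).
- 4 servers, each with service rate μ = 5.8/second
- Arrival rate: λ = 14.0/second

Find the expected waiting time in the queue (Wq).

Traffic intensity: ρ = λ/(cμ) = 14.0/(4×5.8) = 0.6034
Since ρ = 0.6034 < 1, system is stable.
Offered load a = λ/μ = cρ = 14.0/5.8 = 2.4138
P₀ = [ Σₙ₌₀^3 aⁿ/n! + a^4/(4!(1-ρ)) ]⁻¹
Σ = a^0/0! + a^1/1! + a^2/2! + a^3/3! = 1.00000 + 2.41379 + 2.91320 + 2.34395 = 8.6709
a^4/(4!(1-ρ)) = 33.9469/(24 × 0.39655) = 3.5669
P₀ = 1/(8.6709 + 3.5669) = 0.08171
Lq = P₀·a^4·ρ / (4!(1-ρ)²) = 0.081714 × 33.9469 × 0.60345 / (24 × 0.15725) = 0.4435
Wq = Lq/λ = 0.4435/14.0 = 0.03168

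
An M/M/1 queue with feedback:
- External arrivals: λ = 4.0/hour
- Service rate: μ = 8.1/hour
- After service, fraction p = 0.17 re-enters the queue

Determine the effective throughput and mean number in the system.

Effective arrival rate: λ_eff = λ/(1-p) = 4.0/(1-0.17) = 4.0/0.83 = 4.81928
ρ = λ_eff/μ = 4.81928/8.1 = 0.59497
L = ρ/(1-ρ) = 0.59497/(1-0.59497) = 1.4690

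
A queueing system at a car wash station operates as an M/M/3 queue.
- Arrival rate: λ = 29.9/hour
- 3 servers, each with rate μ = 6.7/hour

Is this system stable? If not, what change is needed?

Stability requires ρ = λ/(cμ) < 1
ρ = 29.9/(3 × 6.7) = 29.9/20.10 = 1.4876
Since 1.4876 ≥ 1, the system is UNSTABLE.
Need c > λ/μ = 29.9/6.7 = 4.46.
Minimum servers needed: c = 5.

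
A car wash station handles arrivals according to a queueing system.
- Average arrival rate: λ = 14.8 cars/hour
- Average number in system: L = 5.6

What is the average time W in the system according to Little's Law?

Little's Law: L = λW, so W = L/λ
W = 5.6/14.8 = 0.3784 hours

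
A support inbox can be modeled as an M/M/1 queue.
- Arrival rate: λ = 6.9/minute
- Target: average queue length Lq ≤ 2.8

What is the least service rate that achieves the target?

For M/M/1: Lq = λ²/(μ(μ-λ))
Need Lq ≤ 2.8, i.e. μ(μ-λ) ≥ λ²/2.8
μ² - 6.9μ - 47.61/2.8 ≥ 0  →  μ² - 6.9μ - 17.00357 ≥ 0
Quadratic formula (positive root): μ = [λ + √(λ² + 4×17.00357)]/2
Discriminant: 47.61 + 4×17.00357 = 115.6243, √115.6243 = 10.75287
μ ≥ (6.9 + 10.75287)/2 = 8.8264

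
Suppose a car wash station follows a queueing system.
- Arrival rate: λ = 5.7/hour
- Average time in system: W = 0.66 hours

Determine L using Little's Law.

Little's Law: L = λW
L = 5.7 × 0.66 = 3.7620 cars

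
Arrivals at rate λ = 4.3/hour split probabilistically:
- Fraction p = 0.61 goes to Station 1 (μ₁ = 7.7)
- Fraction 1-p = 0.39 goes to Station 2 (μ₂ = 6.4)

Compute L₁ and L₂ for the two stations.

Effective rates: λ₁ = 4.3×0.61 = 2.623, λ₂ = 4.3×0.39 = 1.677
Station 1: ρ₁ = 2.623/7.7 = 0.34065, L₁ = ρ₁/(1-ρ₁) = 0.34065/(1-0.34065) = 0.5166
Station 2: ρ₂ = 1.677/6.4 = 0.26203, L₂ = ρ₂/(1-ρ₂) = 0.26203/(1-0.26203) = 0.3551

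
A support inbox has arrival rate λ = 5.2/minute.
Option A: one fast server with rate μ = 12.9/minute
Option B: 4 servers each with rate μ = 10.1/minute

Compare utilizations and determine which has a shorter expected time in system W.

Option A: single server μ = 12.9 (M/M/1)
  ρ_A = 5.2/12.9 = 0.4031
  W_A = 1/(μ-λ) = 1/(12.9-5.2) = 1/7.70 = 0.1299

Option B: 4 servers μ = 10.1 (M/M/4)
  ρ_B = λ/(cμ) = 5.2/(4×10.1) = 0.1287
  Offered load a = λ/μ = cρ = 5.2/10.1 = 0.5149
  P₀ = [ Σₙ₌₀^3 aⁿ/n! + a^4/(4!(1-ρ)) ]⁻¹
  Σ = a^0/0! + a^1/1! + a^2/2! + a^3/3! = 1.0000 + 0.51485 + 0.13254 + 0.022745 = 1.6701
  a^4/(4!(1-ρ)) = 0.07026/(24 × 0.8713) = 0.003360
  P₀ = 1/(1.6701 + 0.003360) = 0.5976
  Lq = P₀·a^4·ρ / (4!(1-ρ)²) = 0.5976 × 0.07026 × 0.1287 / (24 × 0.7591) = 0.0002966
  Wq_B = Lq/λ = 0.0002966/5.2 = 0.00005704
  W_B = Wq_B + 1/μ = 0.00005704 + 0.09901 = 0.09907

Since W_B = 0.09907 < W_A = 0.1299, Option B (multiple servers) has the shorter time in system.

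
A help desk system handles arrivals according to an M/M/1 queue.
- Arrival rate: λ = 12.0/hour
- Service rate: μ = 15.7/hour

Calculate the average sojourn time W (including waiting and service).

First, compute utilization: ρ = λ/μ = 12.0/15.7 = 0.7643
For M/M/1: W = 1/(μ-λ)
W = 1/(15.7-12.0) = 1/3.70
W = 0.2703 hours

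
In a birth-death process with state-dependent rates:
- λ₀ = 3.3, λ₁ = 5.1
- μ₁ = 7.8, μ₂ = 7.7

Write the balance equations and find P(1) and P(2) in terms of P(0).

Balance equations:
State 0: λ₀P₀ = μ₁P₁ → P₁ = (λ₀/μ₁)P₀ = (3.3/7.8)P₀ = 0.4231P₀
State 1: P₂ = (λ₀λ₁)/(μ₁μ₂)P₀ = (3.3×5.1)/(7.8×7.7)P₀ = 0.2802P₀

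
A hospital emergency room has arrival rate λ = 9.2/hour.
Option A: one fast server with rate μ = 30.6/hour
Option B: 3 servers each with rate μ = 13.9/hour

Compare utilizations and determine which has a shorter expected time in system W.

Option A: single server μ = 30.6 (M/M/1)
  ρ_A = 9.2/30.6 = 0.3007
  W_A = 1/(μ-λ) = 1/(30.6-9.2) = 1/21.40 = 0.04673

Option B: 3 servers μ = 13.9 (M/M/3)
  ρ_B = λ/(cμ) = 9.2/(3×13.9) = 0.2206
  Offered load a = λ/μ = cρ = 9.2/13.9 = 0.6619
  P₀ = [ Σₙ₌₀^2 aⁿ/n! + a^3/(3!(1-ρ)) ]⁻¹
  Σ = a^0/0! + a^1/1! + a^2/2! = 1.0000 + 0.6619 + 0.2190 = 1.8809
  a^3/(3!(1-ρ)) = 0.28995/(6 × 0.77938) = 0.06200
  P₀ = 1/(1.8809 + 0.06200) = 0.5147
  Lq = P₀·a^3·ρ / (3!(1-ρ)²) = 0.51469 × 0.28995 × 0.22062 / (6 × 0.60743) = 0.009034
  Wq_B = Lq/λ = 0.0090338/9.2 = 0.0009819
  W_B = Wq_B + 1/μ = 0.0009819 + 0.07194 = 0.07292

Since W_A = 0.04673 < W_B = 0.07292, Option A (single fast server) has the shorter time in system.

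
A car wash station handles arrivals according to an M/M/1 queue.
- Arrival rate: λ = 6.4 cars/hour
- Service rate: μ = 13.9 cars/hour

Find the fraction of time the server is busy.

Server utilization: ρ = λ/μ
ρ = 6.4/13.9 = 0.4604
The server is busy 46.04% of the time.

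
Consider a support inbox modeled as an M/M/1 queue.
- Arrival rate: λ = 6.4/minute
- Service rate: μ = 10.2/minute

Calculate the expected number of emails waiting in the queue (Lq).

ρ = λ/μ = 6.4/10.2 = 0.6275
For M/M/1: Lq = λ²/(μ(μ-λ))
Lq = 40.96/(10.2 × 3.80)
Lq = 1.0568 emails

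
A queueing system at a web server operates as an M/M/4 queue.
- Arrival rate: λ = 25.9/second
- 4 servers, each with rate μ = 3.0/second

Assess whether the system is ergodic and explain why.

Stability requires ρ = λ/(cμ) < 1
ρ = 25.9/(4 × 3.0) = 25.9/12.00 = 2.1583
Since 2.1583 ≥ 1, the system is UNSTABLE.
Need c > λ/μ = 25.9/3.0 = 8.63.
Minimum servers needed: c = 9.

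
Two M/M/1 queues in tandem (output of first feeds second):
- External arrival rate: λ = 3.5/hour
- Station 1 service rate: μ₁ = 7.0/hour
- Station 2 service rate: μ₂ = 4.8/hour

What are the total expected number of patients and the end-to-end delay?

By Jackson's theorem, each station behaves as independent M/M/1.
Station 1: ρ₁ = 3.5/7.0 = 0.5000, L₁ = ρ₁/(1-ρ₁) = λ/(μ₁-λ) = 3.5/3.50 = 1.0000
Station 2: ρ₂ = 3.5/4.8 = 0.7292, L₂ = ρ₂/(1-ρ₂) = λ/(μ₂-λ) = 3.5/1.30 = 2.6923
Total: L = L₁ + L₂ = 1.0000 + 2.6923 = 3.6923
W = L/λ = 3.6923/3.5 = 1.0549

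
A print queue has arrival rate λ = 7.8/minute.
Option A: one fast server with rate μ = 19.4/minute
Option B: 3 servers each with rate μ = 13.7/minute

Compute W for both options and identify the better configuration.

Option A: single server μ = 19.4 (M/M/1)
  ρ_A = 7.8/19.4 = 0.4021
  W_A = 1/(μ-λ) = 1/(19.4-7.8) = 1/11.60 = 0.08621

Option B: 3 servers μ = 13.7 (M/M/3)
  ρ_B = λ/(cμ) = 7.8/(3×13.7) = 0.1898
  Offered load a = λ/μ = cρ = 7.8/13.7 = 0.5693
  P₀ = [ Σₙ₌₀^2 aⁿ/n! + a^3/(3!(1-ρ)) ]⁻¹
  Σ = a^0/0! + a^1/1! + a^2/2! = 1.0000 + 0.5693 + 0.1621 = 1.7314
  a^3/(3!(1-ρ)) = 0.18455/(6 × 0.81022) = 0.03796
  P₀ = 1/(1.7314 + 0.03796) = 0.5652
  Lq = P₀·a^3·ρ / (3!(1-ρ)²) = 0.56517 × 0.18455 × 0.18978 / (6 × 0.65645) = 0.005026
  Wq_B = Lq/λ = 0.0050257/7.8 = 0.00064432
  W_B = Wq_B + 1/μ = 0.00064432 + 0.072993 = 0.07364

Since W_B = 0.07364 < W_A = 0.08621, Option B (multiple servers) has the shorter time in system.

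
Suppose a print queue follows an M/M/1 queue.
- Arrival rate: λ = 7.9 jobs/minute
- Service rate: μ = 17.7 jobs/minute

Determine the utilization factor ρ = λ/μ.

Server utilization: ρ = λ/μ
ρ = 7.9/17.7 = 0.4463
The server is busy 44.63% of the time.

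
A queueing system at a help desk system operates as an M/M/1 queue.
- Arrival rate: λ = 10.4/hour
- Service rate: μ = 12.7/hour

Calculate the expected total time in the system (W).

First, compute utilization: ρ = λ/μ = 10.4/12.7 = 0.8189
For M/M/1: W = 1/(μ-λ)
W = 1/(12.7-10.4) = 1/2.30
W = 0.4348 hours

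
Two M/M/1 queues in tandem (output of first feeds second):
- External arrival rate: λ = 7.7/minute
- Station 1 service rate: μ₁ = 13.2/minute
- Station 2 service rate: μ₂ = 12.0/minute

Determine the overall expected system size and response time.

By Jackson's theorem, each station behaves as independent M/M/1.
Station 1: ρ₁ = 7.7/13.2 = 0.5833, L₁ = ρ₁/(1-ρ₁) = λ/(μ₁-λ) = 7.7/5.50 = 1.4000
Station 2: ρ₂ = 7.7/12.0 = 0.6417, L₂ = ρ₂/(1-ρ₂) = λ/(μ₂-λ) = 7.7/4.30 = 1.7907
Total: L = L₁ + L₂ = 1.4000 + 1.7907 = 3.1907
W = L/λ = 3.1907/7.7 = 0.4144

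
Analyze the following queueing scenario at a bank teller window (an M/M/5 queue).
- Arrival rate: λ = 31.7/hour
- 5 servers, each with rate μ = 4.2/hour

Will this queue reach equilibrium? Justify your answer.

Stability requires ρ = λ/(cμ) < 1
ρ = 31.7/(5 × 4.2) = 31.7/21.00 = 1.5095
Since 1.5095 ≥ 1, the system is UNSTABLE.
Need c > λ/μ = 31.7/4.2 = 7.55.
Minimum servers needed: c = 8.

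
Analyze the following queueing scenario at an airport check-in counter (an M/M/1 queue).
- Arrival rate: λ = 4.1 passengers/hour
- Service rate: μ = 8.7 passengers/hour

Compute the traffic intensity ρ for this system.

Server utilization: ρ = λ/μ
ρ = 4.1/8.7 = 0.4713
The server is busy 47.13% of the time.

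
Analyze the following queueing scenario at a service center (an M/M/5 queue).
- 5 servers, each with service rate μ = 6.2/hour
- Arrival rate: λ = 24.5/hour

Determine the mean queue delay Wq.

Traffic intensity: ρ = λ/(cμ) = 24.5/(5×6.2) = 0.7903
Since ρ = 0.7903 < 1, system is stable.
Offered load a = λ/μ = cρ = 24.5/6.2 = 3.9516
P₀ = [ Σₙ₌₀^4 aⁿ/n! + a^5/(5!(1-ρ)) ]⁻¹
Σ = a^0/0! + a^1/1! + a^2/2! + a^3/3! + a^4/4! = 1.000000 + 3.951613 + 7.807622 + 10.28423 + 10.15983 = 33.2033
a^5/(5!(1-ρ)) = 963.5449/(120 × 0.2096774) = 38.2947
P₀ = 1/(33.2033 + 38.2947) = 0.01399
Lq = P₀·a^5·ρ / (5!(1-ρ)²) = 0.0139864 × 963.5449 × 0.790323 / (120 × 0.0439646) = 2.0188
Wq = Lq/λ = 2.0188/24.5 = 0.08240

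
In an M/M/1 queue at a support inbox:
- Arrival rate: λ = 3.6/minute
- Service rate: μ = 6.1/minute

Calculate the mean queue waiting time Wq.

First, compute utilization: ρ = λ/μ = 3.6/6.1 = 0.5902
For M/M/1: Wq = λ/(μ(μ-λ))
Wq = 3.6/(6.1 × (6.1-3.6))
Wq = 3.6/(6.1 × 2.50)
Wq = 0.2361 minutes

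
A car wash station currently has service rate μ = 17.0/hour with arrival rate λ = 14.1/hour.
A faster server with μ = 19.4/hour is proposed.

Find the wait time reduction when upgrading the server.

System 1: ρ₁ = 14.1/17.0 = 0.8294, W₁ = 1/(17.0-14.1) = 0.34483
System 2: ρ₂ = 14.1/19.4 = 0.7268, W₂ = 1/(19.4-14.1) = 0.18868
Improvement: (W₁-W₂)/W₁ = (0.34483-0.18868)/0.34483 = 45.28%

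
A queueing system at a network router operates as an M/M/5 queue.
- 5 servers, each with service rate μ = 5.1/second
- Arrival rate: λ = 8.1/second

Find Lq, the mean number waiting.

Traffic intensity: ρ = λ/(cμ) = 8.1/(5×5.1) = 0.3176
Since ρ = 0.3176 < 1, system is stable.
Offered load a = λ/μ = cρ = 8.1/5.1 = 1.5882
P₀ = [ Σₙ₌₀^4 aⁿ/n! + a^5/(5!(1-ρ)) ]⁻¹
Σ = a^0/0! + a^1/1! + a^2/2! + a^3/3! + a^4/4! = 1.00000 + 1.58824 + 1.26125 + 0.667718 + 0.265123 = 4.7823
a^5/(5!(1-ρ)) = 10.1059/(120 × 0.6824) = 0.1234
P₀ = 1/(4.7823 + 0.1234) = 0.2038
Lq = P₀·a^5·ρ / (5!(1-ρ)²) = 0.2038 × 10.1059 × 0.3176 / (120 × 0.4656) = 0.01171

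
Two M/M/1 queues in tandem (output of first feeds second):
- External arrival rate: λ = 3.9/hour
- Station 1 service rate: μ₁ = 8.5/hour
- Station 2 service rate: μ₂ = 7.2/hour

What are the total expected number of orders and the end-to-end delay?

By Jackson's theorem, each station behaves as independent M/M/1.
Station 1: ρ₁ = 3.9/8.5 = 0.4588, L₁ = ρ₁/(1-ρ₁) = λ/(μ₁-λ) = 3.9/4.60 = 0.8478
Station 2: ρ₂ = 3.9/7.2 = 0.5417, L₂ = ρ₂/(1-ρ₂) = λ/(μ₂-λ) = 3.9/3.30 = 1.1818
Total: L = L₁ + L₂ = 0.8478 + 1.1818 = 2.0296
W = L/λ = 2.0296/3.9 = 0.5204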